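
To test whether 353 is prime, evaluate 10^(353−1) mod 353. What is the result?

10^1 ≡ 10 (mod 353)
10^2 ≡ 10^2 = 100 ≡ 100 (mod 353)
10^4 ≡ 100^2 = 10000 ≡ 116 (mod 353)
10^8 ≡ 116^2 = 13456 ≡ 42 (mod 353)
10^16 ≡ 42^2 = 1764 ≡ 352 (mod 353)
10^32 ≡ 352^2 = 123904 ≡ 1 (mod 353)
10^64 ≡ 1^2 = 1 ≡ 1 (mod 353)
10^128 ≡ 1^2 = 1 ≡ 1 (mod 353)
10^256 ≡ 1^2 = 1 ≡ 1 (mod 353)
352 = 256 + 64 + 32 in binary powers of 2.
So 10^352 ≡ 1 · 1 · 1 ≡ 1 (mod 353).
Since the result is 1, base 10 gives no evidence that 353 is composite.

1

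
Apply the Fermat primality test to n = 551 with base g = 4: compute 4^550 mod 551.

4^1 ≡ 4 (mod 551)
4^2 ≡ 4^2 = 16 ≡ 16 (mod 551)
4^4 ≡ 16^2 = 256 ≡ 256 (mod 551)
4^8 ≡ 256^2 = 65536 ≡ 518 (mod 551)
4^16 ≡ 518^2 = 268324 ≡ 538 (mod 551)
4^32 ≡ 538^2 = 289444 ≡ 169 (mod 551)
4^64 ≡ 169^2 = 28561 ≡ 460 (mod 551)
4^128 ≡ 460^2 = 211600 ≡ 16 (mod 551)
4^256 ≡ 16^2 = 256 ≡ 256 (mod 551)
4^512 ≡ 256^2 = 65536 ≡ 518 (mod 551)
550 = 512 + 32 + 4 + 2 in binary powers of 2.
So 4^550 ≡ 518 · 169 · 256 · 16 ≡ 517 (mod 551).
Since 517 ≠ 1, base 4 is a Fermat witness: 551 is composite.

517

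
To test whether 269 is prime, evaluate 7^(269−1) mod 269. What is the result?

7^1 ≡ 7 (mod 269)
7^2 ≡ 7^2 = 49 ≡ 49 (mod 269)
7^4 ≡ 49^2 = 2401 ≡ 249 (mod 269)
7^8 ≡ 249^2 = 62001 ≡ 131 (mod 269)
7^16 ≡ 131^2 = 17161 ≡ 214 (mod 269)
7^32 ≡ 214^2 = 45796 ≡ 66 (mod 269)
7^64 ≡ 66^2 = 4356 ≡ 52 (mod 269)
7^128 ≡ 52^2 = 2704 ≡ 14 (mod 269)
7^256 ≡ 14^2 = 196 ≡ 196 (mod 269)
268 = 256 + 8 + 4 in binary powers of 2.
So 7^268 ≡ 196 · 131 · 249 ≡ 1 (mod 269).
Since the result is 1, base 7 gives no evidence that 269 is composite.

1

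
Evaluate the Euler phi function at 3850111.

Factor: 3850111 = 137 · 157 · 179.
φ(3850111) = (137−1) · (157−1) · (179−1) = 136 · 156 · 178 = 3776448.

3776448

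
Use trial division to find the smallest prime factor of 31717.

7

31717 is odd.
Digit sum 19, not divisible by 3.
Ends in 7: not divisible by 5.
7: 31717 = 7·4531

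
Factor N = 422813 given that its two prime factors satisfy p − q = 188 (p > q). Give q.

Since p = q + 188, we have 422813 = q(q + 188), so q² + 188q − 422813 = 0.
Discriminant: 188² + 4·422813 = 35344 + 1691252 = 1726596; √1726596 = 1314.
q = (−188 + 1314)/2 = 563, and p = q + 188 = 751.
Check: 563 · 751 = 422813.

563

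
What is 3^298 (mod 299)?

3

3^1 ≡ 3 (mod 299)
3^2 ≡ 3^2 = 9 ≡ 9 (mod 299)
3^4 ≡ 9^2 = 81 ≡ 81 (mod 299)
3^8 ≡ 81^2 = 6561 ≡ 282 (mod 299)
3^16 ≡ 282^2 = 79524 ≡ 289 (mod 299)
3^32 ≡ 289^2 = 83521 ≡ 100 (mod 299)
3^64 ≡ 100^2 = 10000 ≡ 133 (mod 299)
3^128 ≡ 133^2 = 17689 ≡ 48 (mod 299)
3^256 ≡ 48^2 = 2304 ≡ 211 (mod 299)
298 = 256 + 32 + 8 + 2 in binary powers of 2.
So 3^298 ≡ 211 · 100 · 282 · 9 ≡ 3 (mod 299).
Since 3 ≠ 1, base 3 is a Fermat witness: 299 is composite.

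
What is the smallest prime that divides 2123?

11

2123 is odd.
Digit sum 8, not divisible by 3.
Ends in 3: not divisible by 5.
7: 2123 = 7·303 + 2
11: 2123 = 11·193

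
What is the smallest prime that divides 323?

323 is odd.
Digit sum 8, not divisible by 3.
Ends in 3: not divisible by 5.
7: 323 = 7·46 + 1
11: 323 = 11·29 + 4
13: 323 = 13·24 + 11
17: 323 = 17·19

17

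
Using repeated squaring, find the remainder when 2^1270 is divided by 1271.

1024

2^1 ≡ 2 (mod 1271)
2^2 ≡ 2^2 = 4 ≡ 4 (mod 1271)
2^4 ≡ 4^2 = 16 ≡ 16 (mod 1271)
2^8 ≡ 16^2 = 256 ≡ 256 (mod 1271)
2^16 ≡ 256^2 = 65536 ≡ 715 (mod 1271)
2^32 ≡ 715^2 = 511225 ≡ 283 (mod 1271)
2^64 ≡ 283^2 = 80089 ≡ 16 (mod 1271)
2^128 ≡ 16^2 = 256 ≡ 256 (mod 1271)
2^256 ≡ 256^2 = 65536 ≡ 715 (mod 1271)
2^512 ≡ 715^2 = 511225 ≡ 283 (mod 1271)
2^1024 ≡ 283^2 = 80089 ≡ 16 (mod 1271)
1270 = 1024 + 128 + 64 + 32 + 16 + 4 + 2 in binary powers of 2.
So 2^1270 ≡ 16 · 256 · 16 · 283 · 715 · 16 · 4 ≡ 1024 (mod 1271).
Since 1024 ≠ 1, base 2 is a Fermat witness: 1271 is composite.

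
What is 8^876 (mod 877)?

8^1 ≡ 8 (mod 877)
8^2 ≡ 8^2 = 64 ≡ 64 (mod 877)
8^4 ≡ 64^2 = 4096 ≡ 588 (mod 877)
8^8 ≡ 588^2 = 345744 ≡ 206 (mod 877)
8^16 ≡ 206^2 = 42436 ≡ 340 (mod 877)
8^32 ≡ 340^2 = 115600 ≡ 713 (mod 877)
8^64 ≡ 713^2 = 508369 ≡ 586 (mod 877)
8^128 ≡ 586^2 = 343396 ≡ 489 (mod 877)
8^256 ≡ 489^2 = 239121 ≡ 577 (mod 877)
8^512 ≡ 577^2 = 332929 ≡ 546 (mod 877)
876 = 512 + 256 + 64 + 32 + 8 + 4 in binary powers of 2.
So 8^876 ≡ 546 · 577 · 586 · 713 · 206 · 588 ≡ 1 (mod 877).
Since the result is 1, base 8 gives no evidence that 877 is composite.

1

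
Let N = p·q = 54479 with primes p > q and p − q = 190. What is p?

347

Since p = q + 190, we have 54479 = q(q + 190), so q² + 190q − 54479 = 0.
Discriminant: 190² + 4·54479 = 36100 + 217916 = 254016; √254016 = 504.
q = (−190 + 504)/2 = 157, and p = q + 190 = 347.
Check: 157 · 347 = 54479.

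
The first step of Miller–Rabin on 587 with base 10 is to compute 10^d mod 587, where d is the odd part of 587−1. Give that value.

587 − 1 = 586 = 2^1 · 293, so d = 293.
10^1 ≡ 10 (mod 587)
10^2 ≡ 10^2 = 100 ≡ 100 (mod 587)
10^4 ≡ 100^2 = 10000 ≡ 21 (mod 587)
10^8 ≡ 21^2 = 441 ≡ 441 (mod 587)
10^16 ≡ 441^2 = 194481 ≡ 184 (mod 587)
10^32 ≡ 184^2 = 33856 ≡ 397 (mod 587)
10^64 ≡ 397^2 = 157609 ≡ 293 (mod 587)
10^128 ≡ 293^2 = 85849 ≡ 147 (mod 587)
10^256 ≡ 147^2 = 21609 ≡ 477 (mod 587)
293 = 256 + 32 + 4 + 1 in binary powers of 2.
So 10^293 ≡ 477 · 397 · 21 · 10 ≡ 1 (mod 587).
Since 10^d ≡ 1 (mod 587), base 10 does not prove 587 composite.

1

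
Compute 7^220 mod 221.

217

7^1 ≡ 7 (mod 221)
7^2 ≡ 7^2 = 49 ≡ 49 (mod 221)
7^4 ≡ 49^2 = 2401 ≡ 191 (mod 221)
7^8 ≡ 191^2 = 36481 ≡ 16 (mod 221)
7^16 ≡ 16^2 = 256 ≡ 35 (mod 221)
7^32 ≡ 35^2 = 1225 ≡ 120 (mod 221)
7^64 ≡ 120^2 = 14400 ≡ 35 (mod 221)
7^128 ≡ 35^2 = 1225 ≡ 120 (mod 221)
220 = 128 + 64 + 16 + 8 + 4 in binary powers of 2.
So 7^220 ≡ 120 · 35 · 35 · 16 · 191 ≡ 217 (mod 221).
Since 217 ≠ 1, base 7 is a Fermat witness: 221 is composite.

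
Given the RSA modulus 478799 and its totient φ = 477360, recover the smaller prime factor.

521

φ(n) = (p−1)(q−1) = n − (p+q) + 1, so p + q = 478799 − 477360 + 1 = 1440.
p and q are the roots of t² − 1440t + 478799 = 0.
Discriminant: 1440² − 4·478799 = 2073600 − 1915196 = 158404; √158404 = 398.
q = (1440 − 398)/2 = 521, p = (1440 + 398)/2 = 919.
Check: 521 · 919 = 478799.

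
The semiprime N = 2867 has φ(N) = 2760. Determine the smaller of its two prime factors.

47

φ(n) = (p−1)(q−1) = n − (p+q) + 1, so p + q = 2867 − 2760 + 1 = 108.
p and q are the roots of t² − 108t + 2867 = 0.
Discriminant: 108² − 4·2867 = 11664 − 11468 = 196; √196 = 14.
q = (108 − 14)/2 = 47, p = (108 + 14)/2 = 61.
Check: 47 · 61 = 2867.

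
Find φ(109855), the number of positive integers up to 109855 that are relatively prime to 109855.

86688

Factor: 109855 = 5 · 127 · 173.
φ(109855) = (5−1) · (127−1) · (173−1) = 4 · 126 · 172 = 86688.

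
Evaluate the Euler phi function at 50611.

Factor: 50611 = 11 · 43 · 107.
φ(50611) = (11−1) · (43−1) · (107−1) = 10 · 42 · 106 = 44520.

44520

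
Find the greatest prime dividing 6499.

6499 = 67 · 97
97 is prime.
So 6499 = 67 · 97; the largest prime factor is 97.

97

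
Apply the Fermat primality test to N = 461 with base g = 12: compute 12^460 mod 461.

12^1 ≡ 12 (mod 461)
12^2 ≡ 12^2 = 144 ≡ 144 (mod 461)
12^4 ≡ 144^2 = 20736 ≡ 452 (mod 461)
12^8 ≡ 452^2 = 204304 ≡ 81 (mod 461)
12^16 ≡ 81^2 = 6561 ≡ 107 (mod 461)
12^32 ≡ 107^2 = 11449 ≡ 385 (mod 461)
12^64 ≡ 385^2 = 148225 ≡ 244 (mod 461)
12^128 ≡ 244^2 = 59536 ≡ 67 (mod 461)
12^256 ≡ 67^2 = 4489 ≡ 340 (mod 461)
460 = 256 + 128 + 64 + 8 + 4 in binary powers of 2.
So 12^460 ≡ 340 · 67 · 244 · 81 · 452 ≡ 1 (mod 461).
Since the result is 1, base 12 gives no evidence that 461 is composite.

1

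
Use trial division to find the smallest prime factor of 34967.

73

34967 is odd.
Digit sum 29, not divisible by 3.
Ends in 7: not divisible by 5.
7: 34967 = 7·4995 + 2
11: 34967 = 11·3178 + 9
13: 34967 = 13·2689 + 10
17: 34967 = 17·2056 + 15
19: 34967 = 19·1840 + 7
23: 34967 = 23·1520 + 7
29: 34967 = 29·1205 + 22
31: 34967 = 31·1127 + 30
37: 34967 = 37·945 + 2
41: 34967 = 41·852 + 35
43: 34967 = 43·813 + 8
47: 34967 = 47·743 + 46
53: 34967 = 53·659 + 40
59: 34967 = 59·592 + 39
61: 34967 = 61·573 + 14
67: 34967 = 67·521 + 60
71: 34967 = 71·492 + 35
73: 34967 = 73·479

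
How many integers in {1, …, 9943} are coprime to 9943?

Factor: 9943 = 61 · 163.
φ(9943) = (61−1) · (163−1) = 60 · 162 = 9720.

9720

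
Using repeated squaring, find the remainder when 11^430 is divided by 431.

11^1 ≡ 11 (mod 431)
11^2 ≡ 11^2 = 121 ≡ 121 (mod 431)
11^4 ≡ 121^2 = 14641 ≡ 418 (mod 431)
11^8 ≡ 418^2 = 174724 ≡ 169 (mod 431)
11^16 ≡ 169^2 = 28561 ≡ 115 (mod 431)
11^32 ≡ 115^2 = 13225 ≡ 295 (mod 431)
11^64 ≡ 295^2 = 87025 ≡ 394 (mod 431)
11^128 ≡ 394^2 = 155236 ≡ 76 (mod 431)
11^256 ≡ 76^2 = 5776 ≡ 173 (mod 431)
430 = 256 + 128 + 32 + 8 + 4 + 2 in binary powers of 2.
So 11^430 ≡ 173 · 76 · 295 · 169 · 418 · 121 ≡ 1 (mod 431).
Since the result is 1, base 11 gives no evidence that 431 is composite.

1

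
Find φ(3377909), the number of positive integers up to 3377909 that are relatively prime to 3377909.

Factor: 3377909 = 113 · 167 · 179.
φ(3377909) = (113−1) · (167−1) · (179−1) = 112 · 166 · 178 = 3309376.

3309376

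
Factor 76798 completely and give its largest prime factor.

47

76798 = 2 · 38399
38399 = 19 · 2021
2021 = 43 · 47
47 is prime.
So 76798 = 2 · 19 · 43 · 47; the largest prime factor is 47.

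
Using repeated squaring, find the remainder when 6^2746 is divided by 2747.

412

6^1 ≡ 6 (mod 2747)
6^2 ≡ 6^2 = 36 ≡ 36 (mod 2747)
6^4 ≡ 36^2 = 1296 ≡ 1296 (mod 2747)
6^8 ≡ 1296^2 = 1679616 ≡ 1199 (mod 2747)
6^16 ≡ 1199^2 = 1437601 ≡ 920 (mod 2747)
6^32 ≡ 920^2 = 846400 ≡ 324 (mod 2747)
6^64 ≡ 324^2 = 104976 ≡ 590 (mod 2747)
6^128 ≡ 590^2 = 348100 ≡ 1978 (mod 2747)
6^256 ≡ 1978^2 = 3912484 ≡ 756 (mod 2747)
6^512 ≡ 756^2 = 571536 ≡ 160 (mod 2747)
6^1024 ≡ 160^2 = 25600 ≡ 877 (mod 2747)
6^2048 ≡ 877^2 = 769129 ≡ 2716 (mod 2747)
2746 = 2048 + 512 + 128 + 32 + 16 + 8 + 2 in binary powers of 2.
So 6^2746 ≡ 2716 · 160 · 1978 · 324 · 920 · 1199 · 36 ≡ 412 (mod 2747).
Since 412 ≠ 1, base 6 is a Fermat witness: 2747 is composite.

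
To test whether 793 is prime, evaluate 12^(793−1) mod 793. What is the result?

729

12^1 ≡ 12 (mod 793)
12^2 ≡ 12^2 = 144 ≡ 144 (mod 793)
12^4 ≡ 144^2 = 20736 ≡ 118 (mod 793)
12^8 ≡ 118^2 = 13924 ≡ 443 (mod 793)
12^16 ≡ 443^2 = 196249 ≡ 378 (mod 793)
12^32 ≡ 378^2 = 142884 ≡ 144 (mod 793)
12^64 ≡ 144^2 = 20736 ≡ 118 (mod 793)
12^128 ≡ 118^2 = 13924 ≡ 443 (mod 793)
12^256 ≡ 443^2 = 196249 ≡ 378 (mod 793)
12^512 ≡ 378^2 = 142884 ≡ 144 (mod 793)
792 = 512 + 256 + 16 + 8 in binary powers of 2.
So 12^792 ≡ 144 · 378 · 378 · 443 ≡ 729 (mod 793).
Since 729 ≠ 1, base 12 is a Fermat witness: 793 is composite.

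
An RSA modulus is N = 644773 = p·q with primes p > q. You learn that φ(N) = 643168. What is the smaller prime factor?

797

φ(n) = (p−1)(q−1) = n − (p+q) + 1, so p + q = 644773 − 643168 + 1 = 1606.
p and q are the roots of t² − 1606t + 644773 = 0.
Discriminant: 1606² − 4·644773 = 2579236 − 2579092 = 144; √144 = 12.
q = (1606 − 12)/2 = 797, p = (1606 + 12)/2 = 809.
Check: 797 · 809 = 644773.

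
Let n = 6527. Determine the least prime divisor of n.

61

6527 is odd.
Digit sum 20, not divisible by 3.
Ends in 7: not divisible by 5.
7: 6527 = 7·932 + 3
11: 6527 = 11·593 + 4
13: 6527 = 13·502 + 1
17: 6527 = 17·383 + 16
19: 6527 = 19·343 + 10
23: 6527 = 23·283 + 18
29: 6527 = 29·225 + 2
31: 6527 = 31·210 + 17
37: 6527 = 37·176 + 15
41: 6527 = 41·159 + 8
43: 6527 = 43·151 + 34
47: 6527 = 47·138 + 41
53: 6527 = 53·123 + 8
59: 6527 = 59·110 + 37
61: 6527 = 61·107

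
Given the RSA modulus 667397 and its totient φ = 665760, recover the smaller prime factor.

761

φ(n) = (p−1)(q−1) = n − (p+q) + 1, so p + q = 667397 − 665760 + 1 = 1638.
p and q are the roots of t² − 1638t + 667397 = 0.
Discriminant: 1638² − 4·667397 = 2683044 − 2669588 = 13456; √13456 = 116.
q = (1638 − 116)/2 = 761, p = (1638 + 116)/2 = 877.
Check: 761 · 877 = 667397.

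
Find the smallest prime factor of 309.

309 is odd.
Digit sum 12, divisible by 3.

3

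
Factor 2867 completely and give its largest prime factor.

2867 = 47 · 61
61 is prime.
So 2867 = 47 · 61; the largest prime factor is 61.

61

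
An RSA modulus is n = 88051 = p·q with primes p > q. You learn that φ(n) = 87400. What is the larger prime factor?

φ(n) = (p−1)(q−1) = n − (p+q) + 1, so p + q = 88051 − 87400 + 1 = 652.
p and q are the roots of t² − 652t + 88051 = 0.
Discriminant: 652² − 4·88051 = 425104 − 352204 = 72900; √72900 = 270.
q = (652 − 270)/2 = 191, p = (652 + 270)/2 = 461.
Check: 191 · 461 = 88051.

461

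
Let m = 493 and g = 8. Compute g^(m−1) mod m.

458

8^1 ≡ 8 (mod 493)
8^2 ≡ 8^2 = 64 ≡ 64 (mod 493)
8^4 ≡ 64^2 = 4096 ≡ 152 (mod 493)
8^8 ≡ 152^2 = 23104 ≡ 426 (mod 493)
8^16 ≡ 426^2 = 181476 ≡ 52 (mod 493)
8^32 ≡ 52^2 = 2704 ≡ 239 (mod 493)
8^64 ≡ 239^2 = 57121 ≡ 426 (mod 493)
8^128 ≡ 426^2 = 181476 ≡ 52 (mod 493)
8^256 ≡ 52^2 = 2704 ≡ 239 (mod 493)
492 = 256 + 128 + 64 + 32 + 8 + 4 in binary powers of 2.
So 8^492 ≡ 239 · 52 · 426 · 239 · 426 · 152 ≡ 458 (mod 493).
Since 458 ≠ 1, base 8 is a Fermat witness: 493 is composite.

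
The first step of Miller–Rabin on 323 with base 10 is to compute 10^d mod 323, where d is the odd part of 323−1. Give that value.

78

323 − 1 = 322 = 2^1 · 161, so d = 161.
10^1 ≡ 10 (mod 323)
10^2 ≡ 10^2 = 100 ≡ 100 (mod 323)
10^4 ≡ 100^2 = 10000 ≡ 310 (mod 323)
10^8 ≡ 310^2 = 96100 ≡ 169 (mod 323)
10^16 ≡ 169^2 = 28561 ≡ 137 (mod 323)
10^32 ≡ 137^2 = 18769 ≡ 35 (mod 323)
10^64 ≡ 35^2 = 1225 ≡ 256 (mod 323)
10^128 ≡ 256^2 = 65536 ≡ 290 (mod 323)
161 = 128 + 32 + 1 in binary powers of 2.
So 10^161 ≡ 290 · 35 · 10 ≡ 78 (mod 323).
Squaring chain: 78; never reaches −1, so base 10 is a Miller–Rabin witness that 323 is composite.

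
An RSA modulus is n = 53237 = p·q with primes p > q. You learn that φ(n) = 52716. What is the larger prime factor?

φ(n) = (p−1)(q−1) = n − (p+q) + 1, so p + q = 53237 − 52716 + 1 = 522.
p and q are the roots of t² − 522t + 53237 = 0.
Discriminant: 522² − 4·53237 = 272484 − 212948 = 59536; √59536 = 244.
q = (522 − 244)/2 = 139, p = (522 + 244)/2 = 383.
Check: 139 · 383 = 53237.

383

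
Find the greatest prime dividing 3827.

89

3827 = 43 · 89
89 is prime.
So 3827 = 43 · 89; the largest prime factor is 89.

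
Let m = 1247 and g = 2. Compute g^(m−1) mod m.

173

2^1 ≡ 2 (mod 1247)
2^2 ≡ 2^2 = 4 ≡ 4 (mod 1247)
2^4 ≡ 4^2 = 16 ≡ 16 (mod 1247)
2^8 ≡ 16^2 = 256 ≡ 256 (mod 1247)
2^16 ≡ 256^2 = 65536 ≡ 692 (mod 1247)
2^32 ≡ 692^2 = 478864 ≡ 16 (mod 1247)
2^64 ≡ 16^2 = 256 ≡ 256 (mod 1247)
2^128 ≡ 256^2 = 65536 ≡ 692 (mod 1247)
2^256 ≡ 692^2 = 478864 ≡ 16 (mod 1247)
2^512 ≡ 16^2 = 256 ≡ 256 (mod 1247)
2^1024 ≡ 256^2 = 65536 ≡ 692 (mod 1247)
1246 = 1024 + 128 + 64 + 16 + 8 + 4 + 2 in binary powers of 2.
So 2^1246 ≡ 692 · 692 · 256 · 692 · 256 · 16 · 4 ≡ 173 (mod 1247).
Since 173 ≠ 1, base 2 is a Fermat witness: 1247 is composite.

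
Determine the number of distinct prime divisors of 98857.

3

98857 = 11^2 · 817
817 = 19 · 43
98857 = 11^2 · 19 · 43, which has 3 distinct prime factors.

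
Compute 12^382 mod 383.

1

12^1 ≡ 12 (mod 383)
12^2 ≡ 12^2 = 144 ≡ 144 (mod 383)
12^4 ≡ 144^2 = 20736 ≡ 54 (mod 383)
12^8 ≡ 54^2 = 2916 ≡ 235 (mod 383)
12^16 ≡ 235^2 = 55225 ≡ 73 (mod 383)
12^32 ≡ 73^2 = 5329 ≡ 350 (mod 383)
12^64 ≡ 350^2 = 122500 ≡ 323 (mod 383)
12^128 ≡ 323^2 = 104329 ≡ 153 (mod 383)
12^256 ≡ 153^2 = 23409 ≡ 46 (mod 383)
382 = 256 + 64 + 32 + 16 + 8 + 4 + 2 in binary powers of 2.
So 12^382 ≡ 46 · 323 · 350 · 73 · 235 · 54 · 144 ≡ 1 (mod 383).
Since the result is 1, base 12 gives no evidence that 383 is composite.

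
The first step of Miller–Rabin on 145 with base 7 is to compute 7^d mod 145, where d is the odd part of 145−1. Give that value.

145 − 1 = 144 = 2^4 · 9, so d = 9.
7^1 ≡ 7 (mod 145)
7^2 ≡ 7^2 = 49 ≡ 49 (mod 145)
7^4 ≡ 49^2 = 2401 ≡ 81 (mod 145)
7^8 ≡ 81^2 = 6561 ≡ 36 (mod 145)
9 = 8 + 1 in binary powers of 2.
So 7^9 ≡ 36 · 7 ≡ 107 (mod 145).
Squaring chain: 107 → 139 → 36 → 136; never reaches −1, so base 7 is a Miller–Rabin witness that 145 is composite.

107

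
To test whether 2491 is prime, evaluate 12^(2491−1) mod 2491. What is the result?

12^1 ≡ 12 (mod 2491)
12^2 ≡ 12^2 = 144 ≡ 144 (mod 2491)
12^4 ≡ 144^2 = 20736 ≡ 808 (mod 2491)
12^8 ≡ 808^2 = 652864 ≡ 222 (mod 2491)
12^16 ≡ 222^2 = 49284 ≡ 1955 (mod 2491)
12^32 ≡ 1955^2 = 3822025 ≡ 831 (mod 2491)
12^64 ≡ 831^2 = 690561 ≡ 554 (mod 2491)
12^128 ≡ 554^2 = 306916 ≡ 523 (mod 2491)
12^256 ≡ 523^2 = 273529 ≡ 2010 (mod 2491)
12^512 ≡ 2010^2 = 4040100 ≡ 2189 (mod 2491)
12^1024 ≡ 2189^2 = 4791721 ≡ 1528 (mod 2491)
12^2048 ≡ 1528^2 = 2334784 ≡ 717 (mod 2491)
2490 = 2048 + 256 + 128 + 32 + 16 + 8 + 2 in binary powers of 2.
So 12^2490 ≡ 717 · 2010 · 523 · 831 · 1955 · 222 · 144 ≡ 873 (mod 2491).
Since 873 ≠ 1, base 12 is a Fermat witness: 2491 is composite.

873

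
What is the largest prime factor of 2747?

2747 = 41 · 67
67 is prime.
So 2747 = 41 · 67; the largest prime factor is 67.

67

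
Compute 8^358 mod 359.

8^1 ≡ 8 (mod 359)
8^2 ≡ 8^2 = 64 ≡ 64 (mod 359)
8^4 ≡ 64^2 = 4096 ≡ 147 (mod 359)
8^8 ≡ 147^2 = 21609 ≡ 69 (mod 359)
8^16 ≡ 69^2 = 4761 ≡ 94 (mod 359)
8^32 ≡ 94^2 = 8836 ≡ 220 (mod 359)
8^64 ≡ 220^2 = 48400 ≡ 294 (mod 359)
8^128 ≡ 294^2 = 86436 ≡ 276 (mod 359)
8^256 ≡ 276^2 = 76176 ≡ 68 (mod 359)
358 = 256 + 64 + 32 + 4 + 2 in binary powers of 2.
So 8^358 ≡ 68 · 294 · 220 · 147 · 64 ≡ 1 (mod 359).
Since the result is 1, base 8 gives no evidence that 359 is composite.

1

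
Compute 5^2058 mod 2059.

1190

5^1 ≡ 5 (mod 2059)
5^2 ≡ 5^2 = 25 ≡ 25 (mod 2059)
5^4 ≡ 25^2 = 625 ≡ 625 (mod 2059)
5^8 ≡ 625^2 = 390625 ≡ 1474 (mod 2059)
5^16 ≡ 1474^2 = 2172676 ≡ 431 (mod 2059)
5^32 ≡ 431^2 = 185761 ≡ 451 (mod 2059)
5^64 ≡ 451^2 = 203401 ≡ 1619 (mod 2059)
5^128 ≡ 1619^2 = 2621161 ≡ 54 (mod 2059)
5^256 ≡ 54^2 = 2916 ≡ 857 (mod 2059)
5^512 ≡ 857^2 = 734449 ≡ 1445 (mod 2059)
5^1024 ≡ 1445^2 = 2088025 ≡ 199 (mod 2059)
5^2048 ≡ 199^2 = 39601 ≡ 480 (mod 2059)
2058 = 2048 + 8 + 2 in binary powers of 2.
So 5^2058 ≡ 480 · 1474 · 25 ≡ 1190 (mod 2059).
Since 1190 ≠ 1, base 5 is a Fermat witness: 2059 is composite.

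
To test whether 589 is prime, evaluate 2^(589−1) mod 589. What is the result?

2^1 ≡ 2 (mod 589)
2^2 ≡ 2^2 = 4 ≡ 4 (mod 589)
2^4 ≡ 4^2 = 16 ≡ 16 (mod 589)
2^8 ≡ 16^2 = 256 ≡ 256 (mod 589)
2^16 ≡ 256^2 = 65536 ≡ 157 (mod 589)
2^32 ≡ 157^2 = 24649 ≡ 500 (mod 589)
2^64 ≡ 500^2 = 250000 ≡ 264 (mod 589)
2^128 ≡ 264^2 = 69696 ≡ 194 (mod 589)
2^256 ≡ 194^2 = 37636 ≡ 529 (mod 589)
2^512 ≡ 529^2 = 279841 ≡ 66 (mod 589)
588 = 512 + 64 + 8 + 4 in binary powers of 2.
So 2^588 ≡ 66 · 264 · 256 · 16 ≡ 163 (mod 589).
Since 163 ≠ 1, base 2 is a Fermat witness: 589 is composite.

163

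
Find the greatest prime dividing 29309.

29309 = 7 · 4187
4187 = 53 · 79
79 is prime.
So 29309 = 7 · 53 · 79; the largest prime factor is 79.

79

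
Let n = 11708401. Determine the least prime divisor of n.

11708401 is odd.
Digit sum 22, not divisible by 3.
Ends in 1: not divisible by 5.
7: 11708401 = 7·1672628 + 5
11: 11708401 = 11·1064400 + 1
13: 11708401 = 13·900646 + 3
17: 11708401 = 17·688729 + 8
19: 11708401 = 19·616231 + 12
23: 11708401 = 23·509060 + 21
29: 11708401 = 29·403737 + 28
31: 11708401 = 31·377690 + 11
37: 11708401 = 37·316443 + 10
41: 11708401 = 41·285570 + 31
43: 11708401 = 43·272288 + 17
47: 11708401 = 47·249114 + 43
53: 11708401 = 53·220913 + 12
59: 11708401 = 59·198447 + 28
61: 11708401 = 61·191941

61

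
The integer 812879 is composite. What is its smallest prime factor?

71

812879 is odd.
Digit sum 35, not divisible by 3.
Ends in 9: not divisible by 5.
7: 812879 = 7·116125 + 4
11: 812879 = 11·73898 + 1
13: 812879 = 13·62529 + 2
17: 812879 = 17·47816 + 7
19: 812879 = 19·42783 + 2
23: 812879 = 23·35342 + 13
29: 812879 = 29·28030 + 9
31: 812879 = 31·26221 + 28
37: 812879 = 37·21969 + 26
41: 812879 = 41·19826 + 13
43: 812879 = 43·18904 + 7
47: 812879 = 47·17295 + 14
53: 812879 = 53·15337 + 18
59: 812879 = 59·13777 + 36
61: 812879 = 61·13325 + 54
67: 812879 = 67·12132 + 35
71: 812879 = 71·11449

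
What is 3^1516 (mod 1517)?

81

3^1 ≡ 3 (mod 1517)
3^2 ≡ 3^2 = 9 ≡ 9 (mod 1517)
3^4 ≡ 9^2 = 81 ≡ 81 (mod 1517)
3^8 ≡ 81^2 = 6561 ≡ 493 (mod 1517)
3^16 ≡ 493^2 = 243049 ≡ 329 (mod 1517)
3^32 ≡ 329^2 = 108241 ≡ 534 (mod 1517)
3^64 ≡ 534^2 = 285156 ≡ 1477 (mod 1517)
3^128 ≡ 1477^2 = 2181529 ≡ 83 (mod 1517)
3^256 ≡ 83^2 = 6889 ≡ 821 (mod 1517)
3^512 ≡ 821^2 = 674041 ≡ 493 (mod 1517)
3^1024 ≡ 493^2 = 243049 ≡ 329 (mod 1517)
1516 = 1024 + 256 + 128 + 64 + 32 + 8 + 4 in binary powers of 2.
So 3^1516 ≡ 329 · 821 · 83 · 1477 · 534 · 493 · 81 ≡ 81 (mod 1517).
Since 81 ≠ 1, base 3 is a Fermat witness: 1517 is composite.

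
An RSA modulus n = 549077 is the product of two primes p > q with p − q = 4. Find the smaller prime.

739

Since p = q + 4, we have 549077 = q(q + 4), so q² + 4q − 549077 = 0.
Discriminant: 4² + 4·549077 = 16 + 2196308 = 2196324; √2196324 = 1482.
q = (−4 + 1482)/2 = 739, and p = q + 4 = 743.
Check: 739 · 743 = 549077.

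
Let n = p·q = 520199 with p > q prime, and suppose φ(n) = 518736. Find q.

607

φ(n) = (p−1)(q−1) = n − (p+q) + 1, so p + q = 520199 − 518736 + 1 = 1464.
p and q are the roots of t² − 1464t + 520199 = 0.
Discriminant: 1464² − 4·520199 = 2143296 − 2080796 = 62500; √62500 = 250.
q = (1464 − 250)/2 = 607, p = (1464 + 250)/2 = 857.
Check: 607 · 857 = 520199.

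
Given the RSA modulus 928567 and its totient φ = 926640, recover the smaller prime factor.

937

φ(n) = (p−1)(q−1) = n − (p+q) + 1, so p + q = 928567 − 926640 + 1 = 1928.
p and q are the roots of t² − 1928t + 928567 = 0.
Discriminant: 1928² − 4·928567 = 3717184 − 3714268 = 2916; √2916 = 54.
q = (1928 − 54)/2 = 937, p = (1928 + 54)/2 = 991.
Check: 937 · 991 = 928567.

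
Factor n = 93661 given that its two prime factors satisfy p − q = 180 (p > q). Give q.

229

Since p = q + 180, we have 93661 = q(q + 180), so q² + 180q − 93661 = 0.
Discriminant: 180² + 4·93661 = 32400 + 374644 = 407044; √407044 = 638.
q = (−180 + 638)/2 = 229, and p = q + 180 = 409.
Check: 229 · 409 = 93661.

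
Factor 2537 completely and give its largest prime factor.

59

2537 = 43 · 59
59 is prime.
So 2537 = 43 · 59; the largest prime factor is 59.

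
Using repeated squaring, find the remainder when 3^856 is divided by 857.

3^1 ≡ 3 (mod 857)
3^2 ≡ 3^2 = 9 ≡ 9 (mod 857)
3^4 ≡ 9^2 = 81 ≡ 81 (mod 857)
3^8 ≡ 81^2 = 6561 ≡ 562 (mod 857)
3^16 ≡ 562^2 = 315844 ≡ 468 (mod 857)
3^32 ≡ 468^2 = 219024 ≡ 489 (mod 857)
3^64 ≡ 489^2 = 239121 ≡ 18 (mod 857)
3^128 ≡ 18^2 = 324 ≡ 324 (mod 857)
3^256 ≡ 324^2 = 104976 ≡ 422 (mod 857)
3^512 ≡ 422^2 = 178084 ≡ 685 (mod 857)
856 = 512 + 256 + 64 + 16 + 8 in binary powers of 2.
So 3^856 ≡ 685 · 422 · 18 · 468 · 562 ≡ 1 (mod 857).
Since the result is 1, base 3 gives no evidence that 857 is composite.

1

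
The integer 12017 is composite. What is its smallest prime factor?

61

12017 is odd.
Digit sum 11, not divisible by 3.
Ends in 7: not divisible by 5.
7: 12017 = 7·1716 + 5
11: 12017 = 11·1092 + 5
13: 12017 = 13·924 + 5
17: 12017 = 17·706 + 15
19: 12017 = 19·632 + 9
23: 12017 = 23·522 + 11
29: 12017 = 29·414 + 11
31: 12017 = 31·387 + 20
37: 12017 = 37·324 + 29
41: 12017 = 41·293 + 4
43: 12017 = 43·279 + 20
47: 12017 = 47·255 + 32
53: 12017 = 53·226 + 39
59: 12017 = 59·203 + 40
61: 12017 = 61·197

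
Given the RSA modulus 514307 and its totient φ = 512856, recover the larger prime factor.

839

φ(n) = (p−1)(q−1) = n − (p+q) + 1, so p + q = 514307 − 512856 + 1 = 1452.
p and q are the roots of t² − 1452t + 514307 = 0.
Discriminant: 1452² − 4·514307 = 2108304 − 2057228 = 51076; √51076 = 226.
q = (1452 − 226)/2 = 613, p = (1452 + 226)/2 = 839.
Check: 613 · 839 = 514307.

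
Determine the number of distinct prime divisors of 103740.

6

103740 = 2^2 · 25935
25935 = 3 · 8645
8645 = 5 · 1729
1729 = 7 · 247
247 = 13 · 19
103740 = 2^2 · 3 · 5 · 7 · 13 · 19, which has 6 distinct prime factors.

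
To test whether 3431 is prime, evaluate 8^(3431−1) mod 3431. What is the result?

8^1 ≡ 8 (mod 3431)
8^2 ≡ 8^2 = 64 ≡ 64 (mod 3431)
8^4 ≡ 64^2 = 4096 ≡ 665 (mod 3431)
8^8 ≡ 665^2 = 442225 ≡ 3057 (mod 3431)
8^16 ≡ 3057^2 = 9345249 ≡ 2636 (mod 3431)
8^32 ≡ 2636^2 = 6948496 ≡ 721 (mod 3431)
8^64 ≡ 721^2 = 519841 ≡ 1760 (mod 3431)
8^128 ≡ 1760^2 = 3097600 ≡ 2838 (mod 3431)
8^256 ≡ 2838^2 = 8054244 ≡ 1687 (mod 3431)
8^512 ≡ 1687^2 = 2845969 ≡ 1670 (mod 3431)
8^1024 ≡ 1670^2 = 2788900 ≡ 2928 (mod 3431)
8^2048 ≡ 2928^2 = 8573184 ≡ 2546 (mod 3431)
3430 = 2048 + 1024 + 256 + 64 + 32 + 4 + 2 in binary powers of 2.
So 8^3430 ≡ 2546 · 2928 · 1687 · 1760 · 721 · 665 · 64 ≡ 1687 (mod 3431).
Since 1687 ≠ 1, base 8 is a Fermat witness: 3431 is composite.

1687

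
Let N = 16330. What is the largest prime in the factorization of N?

71

16330 = 2 · 8165
8165 = 5 · 1633
1633 = 23 · 71
71 is prime.
So 16330 = 2 · 5 · 23 · 71; the largest prime factor is 71.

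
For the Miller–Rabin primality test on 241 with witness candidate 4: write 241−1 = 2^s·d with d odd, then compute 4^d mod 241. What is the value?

64

241 − 1 = 240 = 2^4 · 15, so d = 15.
4^1 ≡ 4 (mod 241)
4^2 ≡ 4^2 = 16 ≡ 16 (mod 241)
4^4 ≡ 16^2 = 256 ≡ 15 (mod 241)
4^8 ≡ 15^2 = 225 ≡ 225 (mod 241)
15 = 8 + 4 + 2 + 1 in binary powers of 2.
So 4^15 ≡ 225 · 15 · 16 · 4 ≡ 64 (mod 241).
Squaring chain: 64 → 240 → 1 → 1; reaches −1, so base 4 does not prove 241 composite.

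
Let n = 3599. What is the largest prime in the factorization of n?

61

3599 = 59 · 61
61 is prime.
So 3599 = 59 · 61; the largest prime factor is 61.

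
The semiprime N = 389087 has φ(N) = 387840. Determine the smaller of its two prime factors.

φ(n) = (p−1)(q−1) = n − (p+q) + 1, so p + q = 389087 − 387840 + 1 = 1248.
p and q are the roots of t² − 1248t + 389087 = 0.
Discriminant: 1248² − 4·389087 = 1557504 − 1556348 = 1156; √1156 = 34.
q = (1248 − 34)/2 = 607, p = (1248 + 34)/2 = 641.
Check: 607 · 641 = 389087.

607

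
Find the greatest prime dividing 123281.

123281 = 43 · 2867
2867 = 47 · 61
61 is prime.
So 123281 = 43 · 47 · 61; the largest prime factor is 61.

61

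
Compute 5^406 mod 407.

5^1 ≡ 5 (mod 407)
5^2 ≡ 5^2 = 25 ≡ 25 (mod 407)
5^4 ≡ 25^2 = 625 ≡ 218 (mod 407)
5^8 ≡ 218^2 = 47524 ≡ 312 (mod 407)
5^16 ≡ 312^2 = 97344 ≡ 71 (mod 407)
5^32 ≡ 71^2 = 5041 ≡ 157 (mod 407)
5^64 ≡ 157^2 = 24649 ≡ 229 (mod 407)
5^128 ≡ 229^2 = 52441 ≡ 345 (mod 407)
5^256 ≡ 345^2 = 119025 ≡ 181 (mod 407)
406 = 256 + 128 + 16 + 4 + 2 in binary powers of 2.
So 5^406 ≡ 181 · 345 · 71 · 218 · 25 ≡ 104 (mod 407).
Since 104 ≠ 1, base 5 is a Fermat witness: 407 is composite.

104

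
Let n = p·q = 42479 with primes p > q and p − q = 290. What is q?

107

Since p = q + 290, we have 42479 = q(q + 290), so q² + 290q − 42479 = 0.
Discriminant: 290² + 4·42479 = 84100 + 169916 = 254016; √254016 = 504.
q = (−290 + 504)/2 = 107, and p = q + 290 = 397.
Check: 107 · 397 = 42479.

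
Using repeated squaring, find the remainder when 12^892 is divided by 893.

178

12^1 ≡ 12 (mod 893)
12^2 ≡ 12^2 = 144 ≡ 144 (mod 893)
12^4 ≡ 144^2 = 20736 ≡ 197 (mod 893)
12^8 ≡ 197^2 = 38809 ≡ 410 (mod 893)
12^16 ≡ 410^2 = 168100 ≡ 216 (mod 893)
12^32 ≡ 216^2 = 46656 ≡ 220 (mod 893)
12^64 ≡ 220^2 = 48400 ≡ 178 (mod 893)
12^128 ≡ 178^2 = 31684 ≡ 429 (mod 893)
12^256 ≡ 429^2 = 184041 ≡ 83 (mod 893)
12^512 ≡ 83^2 = 6889 ≡ 638 (mod 893)
892 = 512 + 256 + 64 + 32 + 16 + 8 + 4 in binary powers of 2.
So 12^892 ≡ 638 · 83 · 178 · 220 · 216 · 410 · 197 ≡ 178 (mod 893).
Since 178 ≠ 1, base 12 is a Fermat witness: 893 is composite.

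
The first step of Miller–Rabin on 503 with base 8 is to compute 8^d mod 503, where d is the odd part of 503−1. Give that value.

503 − 1 = 502 = 2^1 · 251, so d = 251.
8^1 ≡ 8 (mod 503)
8^2 ≡ 8^2 = 64 ≡ 64 (mod 503)
8^4 ≡ 64^2 = 4096 ≡ 72 (mod 503)
8^8 ≡ 72^2 = 5184 ≡ 154 (mod 503)
8^16 ≡ 154^2 = 23716 ≡ 75 (mod 503)
8^32 ≡ 75^2 = 5625 ≡ 92 (mod 503)
8^64 ≡ 92^2 = 8464 ≡ 416 (mod 503)
8^128 ≡ 416^2 = 173056 ≡ 24 (mod 503)
251 = 128 + 64 + 32 + 16 + 8 + 2 + 1 in binary powers of 2.
So 8^251 ≡ 24 · 416 · 92 · 75 · 154 · 64 · 8 ≡ 1 (mod 503).
Since 8^d ≡ 1 (mod 503), base 8 does not prove 503 composite.

1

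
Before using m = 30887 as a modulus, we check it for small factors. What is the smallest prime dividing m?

30887 is odd.
Digit sum 26, not divisible by 3.
Ends in 7: not divisible by 5.
7: 30887 = 7·4412 + 3
11: 30887 = 11·2807 + 10
13: 30887 = 13·2375 + 12
17: 30887 = 17·1816 + 15
19: 30887 = 19·1625 + 12
23: 30887 = 23·1342 + 21
29: 30887 = 29·1065 + 2
31: 30887 = 31·996 + 11
37: 30887 = 37·834 + 29
41: 30887 = 41·753 + 14
43: 30887 = 43·718 + 13
47: 30887 = 47·657 + 8
53: 30887 = 53·582 + 41
59: 30887 = 59·523 + 30
61: 30887 = 61·506 + 21
67: 30887 = 67·461

67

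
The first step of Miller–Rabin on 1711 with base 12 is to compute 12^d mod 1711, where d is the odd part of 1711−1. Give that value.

1711 − 1 = 1710 = 2^1 · 855, so d = 855.
12^1 ≡ 12 (mod 1711)
12^2 ≡ 12^2 = 144 ≡ 144 (mod 1711)
12^4 ≡ 144^2 = 20736 ≡ 204 (mod 1711)
12^8 ≡ 204^2 = 41616 ≡ 552 (mod 1711)
12^16 ≡ 552^2 = 304704 ≡ 146 (mod 1711)
12^32 ≡ 146^2 = 21316 ≡ 784 (mod 1711)
12^64 ≡ 784^2 = 614656 ≡ 407 (mod 1711)
12^128 ≡ 407^2 = 165649 ≡ 1393 (mod 1711)
12^256 ≡ 1393^2 = 1940449 ≡ 175 (mod 1711)
12^512 ≡ 175^2 = 30625 ≡ 1538 (mod 1711)
855 = 512 + 256 + 64 + 16 + 4 + 2 + 1 in binary powers of 2.
So 12^855 ≡ 1538 · 175 · 407 · 146 · 204 · 144 · 12 ≡ 1467 (mod 1711).
Squaring chain: 1467; never reaches −1, so base 12 is a Miller–Rabin witness that 1711 is composite.

1467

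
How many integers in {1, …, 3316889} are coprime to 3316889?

Factor: 3316889 = 113 · 149 · 197.
φ(3316889) = (113−1) · (149−1) · (197−1) = 112 · 148 · 196 = 3248896.

3248896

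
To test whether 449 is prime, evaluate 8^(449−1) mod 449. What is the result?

8^1 ≡ 8 (mod 449)
8^2 ≡ 8^2 = 64 ≡ 64 (mod 449)
8^4 ≡ 64^2 = 4096 ≡ 55 (mod 449)
8^8 ≡ 55^2 = 3025 ≡ 331 (mod 449)
8^16 ≡ 331^2 = 109561 ≡ 5 (mod 449)
8^32 ≡ 5^2 = 25 ≡ 25 (mod 449)
8^64 ≡ 25^2 = 625 ≡ 176 (mod 449)
8^128 ≡ 176^2 = 30976 ≡ 444 (mod 449)
8^256 ≡ 444^2 = 197136 ≡ 25 (mod 449)
448 = 256 + 128 + 64 in binary powers of 2.
So 8^448 ≡ 25 · 444 · 176 ≡ 1 (mod 449).
Since the result is 1, base 8 gives no evidence that 449 is composite.

1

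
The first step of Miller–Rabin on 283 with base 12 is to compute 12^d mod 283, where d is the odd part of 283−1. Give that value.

282

283 − 1 = 282 = 2^1 · 141, so d = 141.
12^1 ≡ 12 (mod 283)
12^2 ≡ 12^2 = 144 ≡ 144 (mod 283)
12^4 ≡ 144^2 = 20736 ≡ 77 (mod 283)
12^8 ≡ 77^2 = 5929 ≡ 269 (mod 283)
12^16 ≡ 269^2 = 72361 ≡ 196 (mod 283)
12^32 ≡ 196^2 = 38416 ≡ 211 (mod 283)
12^64 ≡ 211^2 = 44521 ≡ 90 (mod 283)
12^128 ≡ 90^2 = 8100 ≡ 176 (mod 283)
141 = 128 + 8 + 4 + 1 in binary powers of 2.
So 12^141 ≡ 176 · 269 · 77 · 12 ≡ 282 (mod 283).
Since 12^d ≡ 282 (mod 283), base 12 does not prove 283 composite.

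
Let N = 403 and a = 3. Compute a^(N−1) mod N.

3^1 ≡ 3 (mod 403)
3^2 ≡ 3^2 = 9 ≡ 9 (mod 403)
3^4 ≡ 9^2 = 81 ≡ 81 (mod 403)
3^8 ≡ 81^2 = 6561 ≡ 113 (mod 403)
3^16 ≡ 113^2 = 12769 ≡ 276 (mod 403)
3^32 ≡ 276^2 = 76176 ≡ 9 (mod 403)
3^64 ≡ 9^2 = 81 ≡ 81 (mod 403)
3^128 ≡ 81^2 = 6561 ≡ 113 (mod 403)
3^256 ≡ 113^2 = 12769 ≡ 276 (mod 403)
402 = 256 + 128 + 16 + 2 in binary powers of 2.
So 3^402 ≡ 276 · 113 · 276 · 9 ≡ 287 (mod 403).
Since 287 ≠ 1, base 3 is a Fermat witness: 403 is composite.

287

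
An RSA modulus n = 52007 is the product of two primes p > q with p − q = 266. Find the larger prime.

Since p = q + 266, we have 52007 = q(q + 266), so q² + 266q − 52007 = 0.
Discriminant: 266² + 4·52007 = 70756 + 208028 = 278784; √278784 = 528.
q = (−266 + 528)/2 = 131, and p = q + 266 = 397.
Check: 131 · 397 = 52007.

397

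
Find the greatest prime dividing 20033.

67

20033 = 13 · 1541
1541 = 23 · 67
67 is prime.
So 20033 = 13 · 23 · 67; the largest prime factor is 67.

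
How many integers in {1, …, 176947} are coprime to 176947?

163944

Factor: 176947 = 19 · 67 · 139.
φ(176947) = (19−1) · (67−1) · (139−1) = 18 · 66 · 138 = 163944.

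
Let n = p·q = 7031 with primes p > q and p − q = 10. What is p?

Since p = q + 10, we have 7031 = q(q + 10), so q² + 10q − 7031 = 0.
Discriminant: 10² + 4·7031 = 100 + 28124 = 28224; √28224 = 168.
q = (−10 + 168)/2 = 79, and p = q + 10 = 89.
Check: 79 · 89 = 7031.

89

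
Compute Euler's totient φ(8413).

8188

Factor: 8413 = 47 · 179.
φ(8413) = (47−1) · (179−1) = 46 · 178 = 8188.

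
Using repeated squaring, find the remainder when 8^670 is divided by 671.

243

8^1 ≡ 8 (mod 671)
8^2 ≡ 8^2 = 64 ≡ 64 (mod 671)
8^4 ≡ 64^2 = 4096 ≡ 70 (mod 671)
8^8 ≡ 70^2 = 4900 ≡ 203 (mod 671)
8^16 ≡ 203^2 = 41209 ≡ 278 (mod 671)
8^32 ≡ 278^2 = 77284 ≡ 119 (mod 671)
8^64 ≡ 119^2 = 14161 ≡ 70 (mod 671)
8^128 ≡ 70^2 = 4900 ≡ 203 (mod 671)
8^256 ≡ 203^2 = 41209 ≡ 278 (mod 671)
8^512 ≡ 278^2 = 77284 ≡ 119 (mod 671)
670 = 512 + 128 + 16 + 8 + 4 + 2 in binary powers of 2.
So 8^670 ≡ 119 · 203 · 278 · 203 · 70 · 64 ≡ 243 (mod 671).
Since 243 ≠ 1, base 8 is a Fermat witness: 671 is composite.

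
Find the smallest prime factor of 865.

865 is odd.
Digit sum 19, not divisible by 3.
Ends in 5: divisible by 5.

5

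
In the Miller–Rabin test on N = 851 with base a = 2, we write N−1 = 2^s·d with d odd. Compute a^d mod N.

851 − 1 = 850 = 2^1 · 425, so d = 425.
2^1 ≡ 2 (mod 851)
2^2 ≡ 2^2 = 4 ≡ 4 (mod 851)
2^4 ≡ 4^2 = 16 ≡ 16 (mod 851)
2^8 ≡ 16^2 = 256 ≡ 256 (mod 851)
2^16 ≡ 256^2 = 65536 ≡ 9 (mod 851)
2^32 ≡ 9^2 = 81 ≡ 81 (mod 851)
2^64 ≡ 81^2 = 6561 ≡ 604 (mod 851)
2^128 ≡ 604^2 = 364816 ≡ 588 (mod 851)
2^256 ≡ 588^2 = 345744 ≡ 238 (mod 851)
425 = 256 + 128 + 32 + 8 + 1 in binary powers of 2.
So 2^425 ≡ 238 · 588 · 81 · 256 · 2 ≡ 542 (mod 851).
Squaring chain: 542; never reaches −1, so base 2 is a Miller–Rabin witness that 851 is composite.

542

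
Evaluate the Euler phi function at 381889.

362880

Factor: 381889 = 31 · 97 · 127.
φ(381889) = (31−1) · (97−1) · (127−1) = 30 · 96 · 126 = 362880.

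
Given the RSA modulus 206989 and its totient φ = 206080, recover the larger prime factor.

φ(n) = (p−1)(q−1) = n − (p+q) + 1, so p + q = 206989 − 206080 + 1 = 910.
p and q are the roots of t² − 910t + 206989 = 0.
Discriminant: 910² − 4·206989 = 828100 − 827956 = 144; √144 = 12.
q = (910 − 12)/2 = 449, p = (910 + 12)/2 = 461.
Check: 449 · 461 = 206989.

461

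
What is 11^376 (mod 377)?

81

11^1 ≡ 11 (mod 377)
11^2 ≡ 11^2 = 121 ≡ 121 (mod 377)
11^4 ≡ 121^2 = 14641 ≡ 315 (mod 377)
11^8 ≡ 315^2 = 99225 ≡ 74 (mod 377)
11^16 ≡ 74^2 = 5476 ≡ 198 (mod 377)
11^32 ≡ 198^2 = 39204 ≡ 373 (mod 377)
11^64 ≡ 373^2 = 139129 ≡ 16 (mod 377)
11^128 ≡ 16^2 = 256 ≡ 256 (mod 377)
11^256 ≡ 256^2 = 65536 ≡ 315 (mod 377)
376 = 256 + 64 + 32 + 16 + 8 in binary powers of 2.
So 11^376 ≡ 315 · 16 · 373 · 198 · 74 ≡ 81 (mod 377).
Since 81 ≠ 1, base 11 is a Fermat witness: 377 is composite.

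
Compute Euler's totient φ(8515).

Factor: 8515 = 5 · 13 · 131.
φ(8515) = (5−1) · (13−1) · (131−1) = 4 · 12 · 130 = 6240.

6240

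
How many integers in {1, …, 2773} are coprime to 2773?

Factor: 2773 = 47 · 59.
φ(2773) = (47−1) · (59−1) = 46 · 58 = 2668.

2668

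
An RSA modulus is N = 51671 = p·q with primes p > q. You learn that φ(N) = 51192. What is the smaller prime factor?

163

φ(n) = (p−1)(q−1) = n − (p+q) + 1, so p + q = 51671 − 51192 + 1 = 480.
p and q are the roots of t² − 480t + 51671 = 0.
Discriminant: 480² − 4·51671 = 230400 − 206684 = 23716; √23716 = 154.
q = (480 − 154)/2 = 163, p = (480 + 154)/2 = 317.
Check: 163 · 317 = 51671.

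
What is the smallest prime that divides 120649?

120649 is odd.
Digit sum 22, not divisible by 3.
Ends in 9: not divisible by 5.
7: 120649 = 7·17235 + 4
11: 120649 = 11·10968 + 1
13: 120649 = 13·9280 + 9
17: 120649 = 17·7097

17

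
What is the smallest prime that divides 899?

29

899 is odd.
Digit sum 26, not divisible by 3.
Ends in 9: not divisible by 5.
7: 899 = 7·128 + 3
11: 899 = 11·81 + 8
13: 899 = 13·69 + 2
17: 899 = 17·52 + 15
19: 899 = 19·47 + 6
23: 899 = 23·39 + 2
29: 899 = 29·31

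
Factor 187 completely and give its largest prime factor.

187 = 11 · 17
17 is prime.
So 187 = 11 · 17; the largest prime factor is 17.

17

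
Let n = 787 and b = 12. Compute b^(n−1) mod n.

1

12^1 ≡ 12 (mod 787)
12^2 ≡ 12^2 = 144 ≡ 144 (mod 787)
12^4 ≡ 144^2 = 20736 ≡ 274 (mod 787)
12^8 ≡ 274^2 = 75076 ≡ 311 (mod 787)
12^16 ≡ 311^2 = 96721 ≡ 707 (mod 787)
12^32 ≡ 707^2 = 499849 ≡ 104 (mod 787)
12^64 ≡ 104^2 = 10816 ≡ 585 (mod 787)
12^128 ≡ 585^2 = 342225 ≡ 667 (mod 787)
12^256 ≡ 667^2 = 444889 ≡ 234 (mod 787)
12^512 ≡ 234^2 = 54756 ≡ 453 (mod 787)
786 = 512 + 256 + 16 + 2 in binary powers of 2.
So 12^786 ≡ 453 · 234 · 707 · 144 ≡ 1 (mod 787).
Since the result is 1, base 12 gives no evidence that 787 is composite.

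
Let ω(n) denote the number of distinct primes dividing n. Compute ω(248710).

248710 = 2 · 124355
124355 = 5 · 24871
24871 = 7 · 3553
3553 = 11 · 323
323 = 17 · 19
248710 = 2 · 5 · 7 · 11 · 17 · 19, which has 6 distinct prime factors.

6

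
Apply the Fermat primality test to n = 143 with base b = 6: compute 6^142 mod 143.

6^1 ≡ 6 (mod 143)
6^2 ≡ 6^2 = 36 ≡ 36 (mod 143)
6^4 ≡ 36^2 = 1296 ≡ 9 (mod 143)
6^8 ≡ 9^2 = 81 ≡ 81 (mod 143)
6^16 ≡ 81^2 = 6561 ≡ 126 (mod 143)
6^32 ≡ 126^2 = 15876 ≡ 3 (mod 143)
6^64 ≡ 3^2 = 9 ≡ 9 (mod 143)
6^128 ≡ 9^2 = 81 ≡ 81 (mod 143)
142 = 128 + 8 + 4 + 2 in binary powers of 2.
So 6^142 ≡ 81 · 81 · 9 · 36 ≡ 69 (mod 143).
Since 69 ≠ 1, base 6 is a Fermat witness: 143 is composite.

69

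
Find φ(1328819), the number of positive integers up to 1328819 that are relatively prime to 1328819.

1290816

Factor: 1328819 = 73 · 109 · 167.
φ(1328819) = (73−1) · (109−1) · (167−1) = 72 · 108 · 166 = 1290816.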